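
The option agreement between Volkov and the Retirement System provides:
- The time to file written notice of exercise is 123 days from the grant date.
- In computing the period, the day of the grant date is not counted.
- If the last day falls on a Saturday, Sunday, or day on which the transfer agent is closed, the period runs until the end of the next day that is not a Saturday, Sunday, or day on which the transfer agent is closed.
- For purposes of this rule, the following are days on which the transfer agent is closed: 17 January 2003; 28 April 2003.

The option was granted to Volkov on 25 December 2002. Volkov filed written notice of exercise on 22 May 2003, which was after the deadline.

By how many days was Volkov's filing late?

123 days after 25 December 2002 is April 27, 2003.
April 27, 2003 is Sunday; April 28, 2003 is a listed holiday. The next qualifying day is April 29, 2003.
The deadline is April 29, 2003; from April 29, 2003 to May 22, 2003 is 23 days.

23 days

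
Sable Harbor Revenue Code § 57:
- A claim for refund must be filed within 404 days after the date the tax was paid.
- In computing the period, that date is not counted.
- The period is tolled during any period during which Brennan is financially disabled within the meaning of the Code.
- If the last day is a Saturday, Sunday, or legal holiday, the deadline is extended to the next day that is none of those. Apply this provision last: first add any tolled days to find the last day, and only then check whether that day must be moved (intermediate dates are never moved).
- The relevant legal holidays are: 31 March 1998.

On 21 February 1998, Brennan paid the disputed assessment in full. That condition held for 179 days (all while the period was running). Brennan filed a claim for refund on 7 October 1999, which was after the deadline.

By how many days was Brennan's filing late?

10 days

404 days after 21 February 1998 is April 1, 1999.
Tolling adds 179 days: April 1, 1999 + 179 days = September 27, 1999.
September 27, 1999 is a Monday and not a legal holiday, so no extension applies.
The deadline is September 27, 1999; from September 27, 1999 to October 7, 1999 is 10 days.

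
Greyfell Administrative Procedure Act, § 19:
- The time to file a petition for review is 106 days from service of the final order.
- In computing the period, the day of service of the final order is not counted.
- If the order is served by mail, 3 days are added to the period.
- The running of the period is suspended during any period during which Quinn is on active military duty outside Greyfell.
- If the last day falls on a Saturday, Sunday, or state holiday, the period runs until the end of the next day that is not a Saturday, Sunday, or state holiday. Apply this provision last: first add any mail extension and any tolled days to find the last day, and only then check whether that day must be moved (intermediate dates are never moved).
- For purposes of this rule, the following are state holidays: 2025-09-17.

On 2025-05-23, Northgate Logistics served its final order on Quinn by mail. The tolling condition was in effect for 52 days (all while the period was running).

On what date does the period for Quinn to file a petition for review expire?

October 31, 2025

106 days after 2025-05-23 is September 6, 2025.
Service was by mail, adding 3 days: September 6, 2025 + 3 days = September 9, 2025.
Tolling adds 52 days: September 9, 2025 + 52 days = October 31, 2025.
October 31, 2025 is a Friday and not a state holiday, so no extension applies.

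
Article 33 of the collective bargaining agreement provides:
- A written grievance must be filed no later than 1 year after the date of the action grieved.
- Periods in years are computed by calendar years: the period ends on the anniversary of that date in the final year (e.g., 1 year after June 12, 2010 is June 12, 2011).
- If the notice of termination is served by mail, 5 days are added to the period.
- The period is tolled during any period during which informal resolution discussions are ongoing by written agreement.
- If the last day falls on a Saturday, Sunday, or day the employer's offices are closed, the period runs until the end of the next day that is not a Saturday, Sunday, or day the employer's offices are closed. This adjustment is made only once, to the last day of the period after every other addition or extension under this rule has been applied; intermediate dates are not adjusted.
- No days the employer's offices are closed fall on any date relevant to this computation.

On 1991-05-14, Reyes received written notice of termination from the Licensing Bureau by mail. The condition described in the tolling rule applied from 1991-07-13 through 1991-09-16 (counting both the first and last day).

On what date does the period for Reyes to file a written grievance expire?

1 year after 1991-05-14 is May 14, 1992.
Service was by mail, adding 5 days: May 14, 1992 + 5 days = May 19, 1992.
From July 13, 1991 through September 16, 1991 inclusive is 66 days; tolling adds 66 days: May 19, 1992 + 66 days = July 24, 1992.
July 24, 1992 is a Friday and not a day the employer's offices are closed, so no extension applies.

July 24, 1992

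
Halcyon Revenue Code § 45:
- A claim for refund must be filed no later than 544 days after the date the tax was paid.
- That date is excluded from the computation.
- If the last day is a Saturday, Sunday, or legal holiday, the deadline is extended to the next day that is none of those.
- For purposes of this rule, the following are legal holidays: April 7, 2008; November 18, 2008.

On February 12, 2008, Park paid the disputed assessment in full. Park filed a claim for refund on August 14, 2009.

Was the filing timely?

No

544 days after February 12, 2008 is August 9, 2009.
August 9, 2009 is Sunday. The next qualifying day is August 10, 2009.
The deadline is August 10, 2009; the filing on August 14, 2009 is after that date.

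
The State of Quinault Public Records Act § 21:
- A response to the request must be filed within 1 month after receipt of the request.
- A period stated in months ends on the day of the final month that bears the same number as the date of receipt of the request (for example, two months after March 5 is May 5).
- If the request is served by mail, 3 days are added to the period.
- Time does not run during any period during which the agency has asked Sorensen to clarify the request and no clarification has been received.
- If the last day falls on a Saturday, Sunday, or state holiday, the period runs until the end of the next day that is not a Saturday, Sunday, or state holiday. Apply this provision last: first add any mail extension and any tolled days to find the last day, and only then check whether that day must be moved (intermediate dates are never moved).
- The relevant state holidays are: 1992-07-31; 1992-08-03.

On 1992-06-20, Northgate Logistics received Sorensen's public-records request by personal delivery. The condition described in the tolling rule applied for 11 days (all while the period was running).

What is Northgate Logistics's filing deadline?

1 month after 1992-06-20 is July 20, 1992.
Service was not by mail, so no mail extension applies.
Tolling adds 11 days: July 20, 1992 + 11 days = July 31, 1992.
July 31, 1992 is a listed holiday; August 1, 1992 is Saturday; August 2, 1992 is Sunday; August 3, 1992 is a listed holiday. The next qualifying day is August 4, 1992.

August 4, 1992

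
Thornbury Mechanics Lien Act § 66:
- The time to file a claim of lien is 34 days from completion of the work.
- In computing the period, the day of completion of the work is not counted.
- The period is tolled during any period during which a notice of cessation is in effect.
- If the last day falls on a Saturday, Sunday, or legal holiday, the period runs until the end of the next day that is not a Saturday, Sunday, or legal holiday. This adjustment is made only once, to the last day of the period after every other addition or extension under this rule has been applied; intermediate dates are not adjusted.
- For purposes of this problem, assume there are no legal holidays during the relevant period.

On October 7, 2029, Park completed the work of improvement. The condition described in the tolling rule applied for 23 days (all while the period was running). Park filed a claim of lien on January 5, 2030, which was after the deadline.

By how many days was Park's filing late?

34 days after October 7, 2029 is November 10, 2029.
Tolling adds 23 days: November 10, 2029 + 23 days = December 3, 2029.
December 3, 2029 is a Monday and not a legal holiday, so no extension applies.
The deadline is December 3, 2029; from December 3, 2029 to January 5, 2030 is 33 days.

33 days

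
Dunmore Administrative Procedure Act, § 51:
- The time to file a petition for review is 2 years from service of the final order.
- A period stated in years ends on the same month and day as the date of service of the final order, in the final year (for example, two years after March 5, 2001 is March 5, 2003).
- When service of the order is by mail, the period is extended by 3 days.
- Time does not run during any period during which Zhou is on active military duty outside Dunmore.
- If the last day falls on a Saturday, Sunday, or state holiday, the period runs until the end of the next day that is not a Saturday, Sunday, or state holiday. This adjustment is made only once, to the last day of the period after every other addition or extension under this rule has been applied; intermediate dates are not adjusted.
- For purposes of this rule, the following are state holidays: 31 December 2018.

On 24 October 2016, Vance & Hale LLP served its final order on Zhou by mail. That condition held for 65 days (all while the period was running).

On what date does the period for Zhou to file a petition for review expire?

January 1, 2019

2 years after 24 October 2016 is October 24, 2018.
Service was by mail, adding 3 days: October 24, 2018 + 3 days = October 27, 2018.
Tolling adds 65 days: October 27, 2018 + 65 days = December 31, 2018.
December 31, 2018 is a listed holiday. The next qualifying day is January 1, 2019.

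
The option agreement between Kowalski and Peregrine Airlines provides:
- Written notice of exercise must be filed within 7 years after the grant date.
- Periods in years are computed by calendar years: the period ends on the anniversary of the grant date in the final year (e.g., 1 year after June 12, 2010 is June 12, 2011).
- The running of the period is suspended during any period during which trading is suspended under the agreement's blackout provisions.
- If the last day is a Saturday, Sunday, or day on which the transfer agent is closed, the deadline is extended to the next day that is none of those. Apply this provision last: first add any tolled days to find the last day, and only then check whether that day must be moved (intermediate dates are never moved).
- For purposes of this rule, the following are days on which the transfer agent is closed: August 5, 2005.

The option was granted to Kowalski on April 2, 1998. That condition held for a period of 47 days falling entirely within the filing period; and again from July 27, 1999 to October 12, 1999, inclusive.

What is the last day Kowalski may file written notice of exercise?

7 years after April 2, 1998 is April 2, 2005.
Tolling adds 47 days: April 2, 2005 + 47 days = May 19, 2005.
From July 27, 1999 through October 12, 1999 inclusive is 78 days; tolling adds 78 days: May 19, 2005 + 78 days = August 5, 2005.
August 5, 2005 is a listed holiday; August 6, 2005 is Saturday; August 7, 2005 is Sunday. The next qualifying day is August 8, 2005.

August 8, 2005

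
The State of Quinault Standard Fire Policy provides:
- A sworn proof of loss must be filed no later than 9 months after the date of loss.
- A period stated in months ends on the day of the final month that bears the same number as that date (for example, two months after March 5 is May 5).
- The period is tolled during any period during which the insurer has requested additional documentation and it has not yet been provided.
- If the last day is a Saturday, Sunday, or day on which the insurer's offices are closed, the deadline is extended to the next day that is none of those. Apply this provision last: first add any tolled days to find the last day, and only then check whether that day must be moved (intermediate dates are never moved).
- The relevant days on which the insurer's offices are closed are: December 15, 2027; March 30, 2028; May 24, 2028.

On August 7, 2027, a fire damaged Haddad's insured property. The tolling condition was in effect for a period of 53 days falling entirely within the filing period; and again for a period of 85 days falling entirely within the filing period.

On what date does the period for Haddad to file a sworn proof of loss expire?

September 22, 2028

9 months after August 7, 2027 is May 7, 2028.
Tolling adds 53 days: May 7, 2028 + 53 days = June 29, 2028.
Tolling adds 85 days: June 29, 2028 + 85 days = September 22, 2028.
September 22, 2028 is a Friday and not a day on which the insurer's offices are closed, so no extension applies.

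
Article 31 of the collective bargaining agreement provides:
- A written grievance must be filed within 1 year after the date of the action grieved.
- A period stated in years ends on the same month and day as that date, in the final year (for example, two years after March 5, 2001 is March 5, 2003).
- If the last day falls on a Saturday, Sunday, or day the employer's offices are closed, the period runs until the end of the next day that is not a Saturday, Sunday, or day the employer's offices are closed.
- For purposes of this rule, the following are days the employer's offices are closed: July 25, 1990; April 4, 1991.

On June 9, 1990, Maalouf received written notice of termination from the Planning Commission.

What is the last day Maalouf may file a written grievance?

June 10, 1991

1 year after June 9, 1990 is June 9, 1991.
June 9, 1991 is Sunday. The next qualifying day is June 10, 1991.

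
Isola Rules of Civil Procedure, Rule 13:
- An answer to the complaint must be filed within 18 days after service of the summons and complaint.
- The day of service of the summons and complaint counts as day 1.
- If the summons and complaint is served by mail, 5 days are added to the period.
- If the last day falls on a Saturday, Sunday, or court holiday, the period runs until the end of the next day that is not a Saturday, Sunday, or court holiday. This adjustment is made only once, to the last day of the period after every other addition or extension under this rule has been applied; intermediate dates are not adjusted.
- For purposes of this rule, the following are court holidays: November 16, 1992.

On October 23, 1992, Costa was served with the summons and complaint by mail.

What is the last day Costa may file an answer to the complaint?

Counting October 23, 1992 as day 1, day 18 is November 9, 1992.
Service was by mail, adding 5 days: November 9, 1992 + 5 days = November 14, 1992.
November 14, 1992 is Saturday; November 15, 1992 is Sunday; November 16, 1992 is a listed holiday. The next qualifying day is November 17, 1992.

November 17, 1992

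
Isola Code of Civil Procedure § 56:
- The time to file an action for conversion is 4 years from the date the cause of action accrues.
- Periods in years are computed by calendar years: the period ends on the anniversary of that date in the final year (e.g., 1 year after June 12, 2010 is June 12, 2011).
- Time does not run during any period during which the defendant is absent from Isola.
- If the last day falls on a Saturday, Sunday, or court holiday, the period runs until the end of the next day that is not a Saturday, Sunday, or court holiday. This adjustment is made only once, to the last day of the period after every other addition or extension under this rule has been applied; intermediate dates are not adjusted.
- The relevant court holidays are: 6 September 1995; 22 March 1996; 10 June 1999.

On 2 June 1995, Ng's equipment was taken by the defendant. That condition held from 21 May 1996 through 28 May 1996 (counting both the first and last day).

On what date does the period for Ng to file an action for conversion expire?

4 years after 2 June 1995 is June 2, 1999.
From May 21, 1996 through May 28, 1996 inclusive is 8 days; tolling adds 8 days: June 2, 1999 + 8 days = June 10, 1999.
June 10, 1999 is a listed holiday. The next qualifying day is June 11, 1999.

June 11, 1999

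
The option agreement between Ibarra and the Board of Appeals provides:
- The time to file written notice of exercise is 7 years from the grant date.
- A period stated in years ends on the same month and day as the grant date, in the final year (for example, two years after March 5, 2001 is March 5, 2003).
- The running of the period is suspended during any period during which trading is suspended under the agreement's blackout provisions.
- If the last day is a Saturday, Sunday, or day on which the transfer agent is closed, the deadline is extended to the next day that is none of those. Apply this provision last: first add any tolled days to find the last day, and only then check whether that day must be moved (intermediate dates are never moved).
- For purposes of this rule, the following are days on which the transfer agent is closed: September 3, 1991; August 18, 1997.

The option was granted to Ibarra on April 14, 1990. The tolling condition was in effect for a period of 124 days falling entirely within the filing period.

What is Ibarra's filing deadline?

August 19, 1997

7 years after April 14, 1990 is April 14, 1997.
Tolling adds 124 days: April 14, 1997 + 124 days = August 16, 1997.
August 16, 1997 is Saturday; August 17, 1997 is Sunday; August 18, 1997 is a listed holiday. The next qualifying day is August 19, 1997.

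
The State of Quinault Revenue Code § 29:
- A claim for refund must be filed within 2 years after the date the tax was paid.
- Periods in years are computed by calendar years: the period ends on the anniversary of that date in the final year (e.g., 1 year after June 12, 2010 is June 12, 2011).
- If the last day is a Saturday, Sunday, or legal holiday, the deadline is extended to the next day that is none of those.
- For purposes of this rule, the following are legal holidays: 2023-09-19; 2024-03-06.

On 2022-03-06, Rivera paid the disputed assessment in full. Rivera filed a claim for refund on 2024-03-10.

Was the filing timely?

No

2 years after 2022-03-06 is March 6, 2024.
March 6, 2024 is a listed holiday. The next qualifying day is March 7, 2024.
The deadline is March 7, 2024; the filing on March 10, 2024 is after that date.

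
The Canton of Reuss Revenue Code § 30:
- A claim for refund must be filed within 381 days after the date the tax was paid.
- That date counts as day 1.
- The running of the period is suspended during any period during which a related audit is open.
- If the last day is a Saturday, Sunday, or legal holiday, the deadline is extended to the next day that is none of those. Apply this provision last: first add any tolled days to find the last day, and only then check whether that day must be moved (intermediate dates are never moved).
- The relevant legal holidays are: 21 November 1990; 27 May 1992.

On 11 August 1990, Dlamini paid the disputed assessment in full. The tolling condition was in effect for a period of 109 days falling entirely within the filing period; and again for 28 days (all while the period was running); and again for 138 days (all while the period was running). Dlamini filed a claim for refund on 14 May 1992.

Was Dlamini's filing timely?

Yes

Counting 11 August 1990 as day 1, day 381 is August 26, 1991.
Tolling adds 109 days: August 26, 1991 + 109 days = December 13, 1991.
Tolling adds 28 days: December 13, 1991 + 28 days = January 10, 1992.
Tolling adds 138 days: January 10, 1992 + 138 days = May 27, 1992.
May 27, 1992 is a listed holiday. The next qualifying day is May 28, 1992.
The deadline is May 28, 1992; the filing on May 14, 1992 is on or before that date.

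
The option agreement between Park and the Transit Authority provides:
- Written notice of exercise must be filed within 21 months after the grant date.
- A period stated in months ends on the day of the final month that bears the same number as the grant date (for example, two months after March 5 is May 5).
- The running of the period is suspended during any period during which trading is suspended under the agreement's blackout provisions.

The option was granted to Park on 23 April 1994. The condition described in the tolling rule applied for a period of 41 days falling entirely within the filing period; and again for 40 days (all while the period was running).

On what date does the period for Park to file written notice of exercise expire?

April 13, 1996

21 months after 23 April 1994 is January 23, 1996.
Tolling adds 41 days: January 23, 1996 + 41 days = March 4, 1996.
Tolling adds 40 days: March 4, 1996 + 40 days = April 13, 1996.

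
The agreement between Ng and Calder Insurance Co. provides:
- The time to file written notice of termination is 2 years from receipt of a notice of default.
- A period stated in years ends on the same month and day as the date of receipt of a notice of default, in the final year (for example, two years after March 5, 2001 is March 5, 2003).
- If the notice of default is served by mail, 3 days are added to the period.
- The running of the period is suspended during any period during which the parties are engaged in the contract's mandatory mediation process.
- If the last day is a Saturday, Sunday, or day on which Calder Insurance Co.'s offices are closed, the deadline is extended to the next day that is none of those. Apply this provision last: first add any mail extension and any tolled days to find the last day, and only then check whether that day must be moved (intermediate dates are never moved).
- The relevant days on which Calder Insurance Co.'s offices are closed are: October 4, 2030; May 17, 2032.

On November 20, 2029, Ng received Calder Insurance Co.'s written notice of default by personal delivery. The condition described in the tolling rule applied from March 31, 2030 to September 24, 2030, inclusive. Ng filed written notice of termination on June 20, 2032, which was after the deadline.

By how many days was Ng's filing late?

33 days

2 years after November 20, 2029 is November 20, 2031.
Service was not by mail, so no mail extension applies.
From March 31, 2030 through September 24, 2030 inclusive is 178 days; tolling adds 178 days: November 20, 2031 + 178 days = May 16, 2032.
May 16, 2032 is Sunday; May 17, 2032 is a listed holiday. The next qualifying day is May 18, 2032.
The deadline is May 18, 2032; from May 18, 2032 to June 20, 2032 is 33 days.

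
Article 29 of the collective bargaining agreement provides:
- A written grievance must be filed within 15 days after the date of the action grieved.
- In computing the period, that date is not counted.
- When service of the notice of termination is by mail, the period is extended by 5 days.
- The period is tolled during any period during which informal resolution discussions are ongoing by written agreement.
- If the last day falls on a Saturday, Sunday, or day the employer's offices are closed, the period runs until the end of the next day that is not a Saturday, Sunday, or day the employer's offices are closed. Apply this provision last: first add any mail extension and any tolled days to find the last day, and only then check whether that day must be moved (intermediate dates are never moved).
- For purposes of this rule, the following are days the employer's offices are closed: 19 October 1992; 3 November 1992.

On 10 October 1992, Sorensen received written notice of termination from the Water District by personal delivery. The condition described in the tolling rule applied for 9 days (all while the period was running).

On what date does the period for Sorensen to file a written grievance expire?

November 4, 1992

15 days after 10 October 1992 is October 25, 1992.
Service was not by mail, so no mail extension applies.
Tolling adds 9 days: October 25, 1992 + 9 days = November 3, 1992.
November 3, 1992 is a listed holiday. The next qualifying day is November 4, 1992.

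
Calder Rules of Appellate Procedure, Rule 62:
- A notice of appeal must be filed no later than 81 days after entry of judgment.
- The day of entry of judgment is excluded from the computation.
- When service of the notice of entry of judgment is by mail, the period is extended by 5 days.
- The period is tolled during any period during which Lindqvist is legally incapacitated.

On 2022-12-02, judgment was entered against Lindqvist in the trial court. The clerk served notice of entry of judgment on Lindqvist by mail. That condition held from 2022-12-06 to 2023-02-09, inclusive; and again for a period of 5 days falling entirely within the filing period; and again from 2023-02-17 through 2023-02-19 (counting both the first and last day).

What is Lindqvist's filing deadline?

81 days after 2022-12-02 is February 21, 2023.
Service was by mail, adding 5 days: February 21, 2023 + 5 days = February 26, 2023.
From December 6, 2022 through February 9, 2023 inclusive is 66 days; tolling adds 66 days: February 26, 2023 + 66 days = May 3, 2023.
Tolling adds 5 days: May 3, 2023 + 5 days = May 8, 2023.
From February 17, 2023 through February 19, 2023 inclusive is 3 days; tolling adds 3 days: May 8, 2023 + 3 days = May 11, 2023.

May 11, 2023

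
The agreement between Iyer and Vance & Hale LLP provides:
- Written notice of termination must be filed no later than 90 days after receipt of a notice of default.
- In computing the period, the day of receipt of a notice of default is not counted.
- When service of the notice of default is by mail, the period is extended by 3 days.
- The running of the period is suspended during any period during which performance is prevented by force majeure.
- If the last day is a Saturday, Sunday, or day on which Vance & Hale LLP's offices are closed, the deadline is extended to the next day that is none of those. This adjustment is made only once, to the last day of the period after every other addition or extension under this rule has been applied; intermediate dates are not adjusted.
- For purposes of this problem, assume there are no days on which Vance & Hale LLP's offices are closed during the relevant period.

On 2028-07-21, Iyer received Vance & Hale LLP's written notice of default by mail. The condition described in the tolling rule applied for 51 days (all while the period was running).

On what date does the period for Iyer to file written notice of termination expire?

90 days after 2028-07-21 is October 19, 2028.
Service was by mail, adding 3 days: October 19, 2028 + 3 days = October 22, 2028.
Tolling adds 51 days: October 22, 2028 + 51 days = December 12, 2028.
December 12, 2028 is a Tuesday and not a day on which Vance & Hale LLP's offices are closed, so no extension applies.

December 12, 2028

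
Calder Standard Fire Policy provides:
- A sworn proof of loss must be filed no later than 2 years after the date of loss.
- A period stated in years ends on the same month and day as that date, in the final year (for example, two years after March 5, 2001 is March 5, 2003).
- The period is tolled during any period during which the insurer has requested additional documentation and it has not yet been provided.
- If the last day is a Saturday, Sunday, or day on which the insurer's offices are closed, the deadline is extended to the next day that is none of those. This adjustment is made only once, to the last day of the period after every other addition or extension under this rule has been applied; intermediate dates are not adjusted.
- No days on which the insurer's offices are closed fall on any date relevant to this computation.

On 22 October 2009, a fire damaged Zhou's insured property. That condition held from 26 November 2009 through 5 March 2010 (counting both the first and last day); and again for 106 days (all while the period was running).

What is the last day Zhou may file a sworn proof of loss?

May 15, 2012

2 years after 22 October 2009 is October 22, 2011.
From November 26, 2009 through March 5, 2010 inclusive is 100 days; tolling adds 100 days: October 22, 2011 + 100 days = January 30, 2012.
Tolling adds 106 days: January 30, 2012 + 106 days = May 15, 2012.
May 15, 2012 is a Tuesday and not a day on which the insurer's offices are closed, so no extension applies.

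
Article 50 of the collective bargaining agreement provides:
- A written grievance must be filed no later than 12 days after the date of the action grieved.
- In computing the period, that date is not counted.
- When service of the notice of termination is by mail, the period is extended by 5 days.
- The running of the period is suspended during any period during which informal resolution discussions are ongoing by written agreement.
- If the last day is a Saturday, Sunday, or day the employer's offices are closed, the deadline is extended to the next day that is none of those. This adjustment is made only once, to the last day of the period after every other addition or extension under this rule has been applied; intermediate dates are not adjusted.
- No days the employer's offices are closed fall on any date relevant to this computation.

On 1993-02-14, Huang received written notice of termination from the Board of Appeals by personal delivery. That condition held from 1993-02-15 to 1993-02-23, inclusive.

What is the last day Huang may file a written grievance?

12 days after 1993-02-14 is February 26, 1993.
Service was not by mail, so no mail extension applies.
From February 15, 1993 through February 23, 1993 inclusive is 9 days; tolling adds 9 days: February 26, 1993 + 9 days = March 7, 1993.
March 7, 1993 is Sunday. The next qualifying day is March 8, 1993.

March 8, 1993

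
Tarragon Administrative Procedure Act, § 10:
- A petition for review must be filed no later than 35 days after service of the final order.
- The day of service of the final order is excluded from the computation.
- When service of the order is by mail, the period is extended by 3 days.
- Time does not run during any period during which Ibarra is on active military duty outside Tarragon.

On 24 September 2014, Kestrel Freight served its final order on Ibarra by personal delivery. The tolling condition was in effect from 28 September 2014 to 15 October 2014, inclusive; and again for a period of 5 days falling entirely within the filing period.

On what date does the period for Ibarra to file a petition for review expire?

November 21, 2014

35 days after 24 September 2014 is October 29, 2014.
Service was not by mail, so no mail extension applies.
From September 28, 2014 through October 15, 2014 inclusive is 18 days; tolling adds 18 days: October 29, 2014 + 18 days = November 16, 2014.
Tolling adds 5 days: November 16, 2014 + 5 days = November 21, 2014.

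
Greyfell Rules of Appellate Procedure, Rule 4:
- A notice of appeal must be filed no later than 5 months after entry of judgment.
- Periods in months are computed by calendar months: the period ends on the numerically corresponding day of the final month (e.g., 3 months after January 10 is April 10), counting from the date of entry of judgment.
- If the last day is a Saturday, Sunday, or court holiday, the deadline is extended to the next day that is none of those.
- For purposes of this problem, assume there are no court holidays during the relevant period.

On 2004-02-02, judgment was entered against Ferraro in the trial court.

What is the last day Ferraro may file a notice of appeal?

5 months after 2004-02-02 is July 2, 2004.
July 2, 2004 is a Friday and not a court holiday, so no extension applies.

July 2, 2004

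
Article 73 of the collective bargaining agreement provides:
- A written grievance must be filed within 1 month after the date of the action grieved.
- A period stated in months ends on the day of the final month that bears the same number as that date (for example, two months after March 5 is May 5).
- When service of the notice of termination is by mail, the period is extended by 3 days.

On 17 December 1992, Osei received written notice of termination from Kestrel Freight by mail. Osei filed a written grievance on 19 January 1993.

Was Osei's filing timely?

Yes

1 month after 17 December 1992 is January 17, 1993.
Service was by mail, adding 3 days: January 17, 1993 + 3 days = January 20, 1993.
The deadline is January 20, 1993; the filing on January 19, 1993 is on or before that date.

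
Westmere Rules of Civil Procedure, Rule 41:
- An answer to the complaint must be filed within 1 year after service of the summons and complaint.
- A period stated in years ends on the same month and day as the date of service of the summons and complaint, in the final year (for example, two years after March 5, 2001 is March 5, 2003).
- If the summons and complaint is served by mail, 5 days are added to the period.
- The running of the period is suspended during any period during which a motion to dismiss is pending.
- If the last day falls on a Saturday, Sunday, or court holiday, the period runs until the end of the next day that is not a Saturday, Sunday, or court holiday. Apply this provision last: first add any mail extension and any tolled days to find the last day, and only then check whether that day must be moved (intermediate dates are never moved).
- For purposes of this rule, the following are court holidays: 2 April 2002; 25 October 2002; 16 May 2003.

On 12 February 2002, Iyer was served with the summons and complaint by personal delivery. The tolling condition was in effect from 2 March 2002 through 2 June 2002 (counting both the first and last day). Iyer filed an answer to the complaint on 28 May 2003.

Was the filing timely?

No

1 year after 12 February 2002 is February 12, 2003.
Service was not by mail, so no mail extension applies.
From March 2, 2002 through June 2, 2002 inclusive is 93 days; tolling adds 93 days: February 12, 2003 + 93 days = May 16, 2003.
May 16, 2003 is a listed holiday; May 17, 2003 is Saturday; May 18, 2003 is Sunday. The next qualifying day is May 19, 2003.
The deadline is May 19, 2003; the filing on May 28, 2003 is after that date.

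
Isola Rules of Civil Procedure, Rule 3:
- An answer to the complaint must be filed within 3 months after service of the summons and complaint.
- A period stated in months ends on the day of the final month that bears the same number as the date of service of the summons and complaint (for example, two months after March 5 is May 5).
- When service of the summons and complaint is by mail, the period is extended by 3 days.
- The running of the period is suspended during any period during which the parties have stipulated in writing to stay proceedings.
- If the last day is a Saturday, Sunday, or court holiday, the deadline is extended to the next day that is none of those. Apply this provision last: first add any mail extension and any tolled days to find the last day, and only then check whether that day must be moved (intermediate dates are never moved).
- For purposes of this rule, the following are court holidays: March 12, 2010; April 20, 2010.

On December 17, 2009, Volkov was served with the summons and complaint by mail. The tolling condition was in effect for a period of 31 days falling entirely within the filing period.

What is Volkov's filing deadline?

3 months after December 17, 2009 is March 17, 2010.
Service was by mail, adding 3 days: March 17, 2010 + 3 days = March 20, 2010.
Tolling adds 31 days: March 20, 2010 + 31 days = April 20, 2010.
April 20, 2010 is a listed holiday. The next qualifying day is April 21, 2010.

April 21, 2010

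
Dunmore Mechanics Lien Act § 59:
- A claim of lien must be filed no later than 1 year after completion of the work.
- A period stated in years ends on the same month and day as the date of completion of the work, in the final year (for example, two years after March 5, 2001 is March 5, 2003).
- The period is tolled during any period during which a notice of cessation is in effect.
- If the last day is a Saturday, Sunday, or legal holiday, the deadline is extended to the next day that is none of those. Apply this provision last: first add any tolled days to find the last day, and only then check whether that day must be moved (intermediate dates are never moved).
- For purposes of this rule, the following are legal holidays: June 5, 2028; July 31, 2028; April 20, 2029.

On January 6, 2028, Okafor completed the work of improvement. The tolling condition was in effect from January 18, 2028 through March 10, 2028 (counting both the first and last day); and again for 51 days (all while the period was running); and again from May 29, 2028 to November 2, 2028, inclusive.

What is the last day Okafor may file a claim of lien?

1 year after January 6, 2028 is January 6, 2029.
From January 18, 2028 through March 10, 2028 inclusive is 53 days; tolling adds 53 days: January 6, 2029 + 53 days = February 28, 2029.
Tolling adds 51 days: February 28, 2029 + 51 days = April 20, 2029.
From May 29, 2028 through November 2, 2028 inclusive is 158 days; tolling adds 158 days: April 20, 2029 + 158 days = September 25, 2029.
September 25, 2029 is a Tuesday and not a legal holiday, so no extension applies.

September 25, 2029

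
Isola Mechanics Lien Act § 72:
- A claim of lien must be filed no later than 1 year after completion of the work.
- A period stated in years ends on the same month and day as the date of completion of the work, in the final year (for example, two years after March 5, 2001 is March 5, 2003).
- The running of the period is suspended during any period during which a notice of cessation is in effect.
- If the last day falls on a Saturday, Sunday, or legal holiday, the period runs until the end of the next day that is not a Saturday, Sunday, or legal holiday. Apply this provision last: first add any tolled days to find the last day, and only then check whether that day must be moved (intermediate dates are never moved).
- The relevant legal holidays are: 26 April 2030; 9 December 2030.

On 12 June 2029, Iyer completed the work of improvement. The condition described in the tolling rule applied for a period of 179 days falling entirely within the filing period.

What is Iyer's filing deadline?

December 10, 2030

1 year after 12 June 2029 is June 12, 2030.
Tolling adds 179 days: June 12, 2030 + 179 days = December 8, 2030.
December 8, 2030 is Sunday; December 9, 2030 is a listed holiday. The next qualifying day is December 10, 2030.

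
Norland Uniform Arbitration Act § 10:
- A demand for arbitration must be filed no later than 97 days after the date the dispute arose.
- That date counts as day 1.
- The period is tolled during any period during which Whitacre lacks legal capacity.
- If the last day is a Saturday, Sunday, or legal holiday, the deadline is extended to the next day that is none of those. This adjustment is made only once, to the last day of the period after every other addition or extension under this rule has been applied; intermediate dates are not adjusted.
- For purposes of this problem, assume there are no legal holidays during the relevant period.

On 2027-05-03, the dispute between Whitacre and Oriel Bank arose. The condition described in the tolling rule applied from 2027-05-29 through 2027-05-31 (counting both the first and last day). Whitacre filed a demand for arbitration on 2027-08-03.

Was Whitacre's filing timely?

Yes

Counting 2027-05-03 as day 1, day 97 is August 7, 2027.
From May 29, 2027 through May 31, 2027 inclusive is 3 days; tolling adds 3 days: August 7, 2027 + 3 days = August 10, 2027.
August 10, 2027 is a Tuesday and not a legal holiday, so no extension applies.
The deadline is August 10, 2027; the filing on August 3, 2027 is on or before that date.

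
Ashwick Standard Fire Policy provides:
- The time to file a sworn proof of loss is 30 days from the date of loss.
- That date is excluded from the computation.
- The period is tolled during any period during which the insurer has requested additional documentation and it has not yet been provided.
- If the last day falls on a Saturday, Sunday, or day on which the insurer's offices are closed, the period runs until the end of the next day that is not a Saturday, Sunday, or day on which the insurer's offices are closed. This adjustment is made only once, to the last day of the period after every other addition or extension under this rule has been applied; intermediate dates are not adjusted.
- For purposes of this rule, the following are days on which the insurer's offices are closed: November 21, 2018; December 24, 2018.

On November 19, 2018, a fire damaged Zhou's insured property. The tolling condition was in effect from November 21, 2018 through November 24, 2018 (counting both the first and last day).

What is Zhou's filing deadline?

30 days after November 19, 2018 is December 19, 2018.
From November 21, 2018 through November 24, 2018 inclusive is 4 days; tolling adds 4 days: December 19, 2018 + 4 days = December 23, 2018.
December 23, 2018 is Sunday; December 24, 2018 is a listed holiday. The next qualifying day is December 25, 2018.

December 25, 2018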